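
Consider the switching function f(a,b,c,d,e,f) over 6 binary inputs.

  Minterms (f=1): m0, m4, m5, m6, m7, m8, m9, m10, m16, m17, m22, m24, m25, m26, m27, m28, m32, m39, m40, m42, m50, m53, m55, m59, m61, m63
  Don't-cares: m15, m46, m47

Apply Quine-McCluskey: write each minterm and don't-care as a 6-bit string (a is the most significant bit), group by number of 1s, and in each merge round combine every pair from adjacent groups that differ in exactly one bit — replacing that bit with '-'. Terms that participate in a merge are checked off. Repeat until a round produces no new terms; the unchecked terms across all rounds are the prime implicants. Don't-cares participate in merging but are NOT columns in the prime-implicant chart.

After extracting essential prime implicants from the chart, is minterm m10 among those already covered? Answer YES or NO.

NO

Round 0: 000000✓ 000100✓ 000101✓ 000110✓ 000111✓ 001000✓ 001001✓ 001010✓ 001111✓ 010000✓ 010001✓ 010110✓ 011000✓ 011001✓ 011010✓ 011011✓ 011100✓ 100000✓ 100111✓ 101000✓ 101010✓ 101110✓ 101111✓ 110010 110101✓ 110111✓ 111011✓ 111101✓ 111111✓
Round 1: -00000✓ -00111✓ -01000✓ -01010✓ -01111✓ -11011 0-0000✓ 0-0110 0-1000✓ 0-1001✓ 0-1010✓ 00-000✓ 00-111✓ 000-00 0001-0✓ 0001-1✓ 00010-✓ 00011-✓ 0010-0✓ 00100-✓ 01-000✓ 01-001✓ 01000-✓ 011-00 0110-0✓ 0110-1✓ 01100-✓ 01101-✓ 1-0111✓ 1-1111✓ 10-000✓ 10-111✓ 101-10 1010-0✓ 10111- 11-101✓ 11-111✓ 1101-1✓ 111-11 1111-1✓
Round 2: -0-000 -0-111 -010-0 0--000 0-10-0 0-100- 0001-- 01-00- 0110-- 1--111 11-1-1
PIs = {-0-000, -0-111, -010-0, -11011, 0--000, 0-0110, 0-10-0, 0-100-, 000-00, 0001--, 01-00-, 011-00, 0110--, 1--111, 101-10, 10111-, 11-1-1, 110010, 111-11}
Coverage chart:
  m0: -0-000,0--000,000-00
  m4: 000-00,0001--
  m5: 0001-- ←essential
  m6: 0-0110,0001--
  m7: -0-111,0001--
  m8: -0-000,-010-0,0--000,0-10-0,0-100-
  m9: 0-100- ←essential
  m10: -010-0,0-10-0
  m16: 0--000,01-00-
  m17: 01-00- ←essential
  m22: 0-0110 ←essential
  m24: 0--000,0-10-0,0-100-,01-00-,011-00,0110--
  m25: 0-100-,01-00-,0110--
  m26: 0-10-0,0110--
  m27: -11011,0110--
  m28: 011-00 ←essential
  m32: -0-000 ←essential
  m39: -0-111,1--111
  m40: -0-000,-010-0
  m42: -010-0,101-10
  m50: 110010 ←essential
  m53: 11-1-1 ←essential
  m55: 1--111,11-1-1
  m59: -11011,111-11
  m61: 11-1-1 ←essential
  m63: 1--111,11-1-1,111-11
Essential: -0-000, 0-0110, 0-100-, 0001--, 01-00-, 011-00, 11-1-1, 110010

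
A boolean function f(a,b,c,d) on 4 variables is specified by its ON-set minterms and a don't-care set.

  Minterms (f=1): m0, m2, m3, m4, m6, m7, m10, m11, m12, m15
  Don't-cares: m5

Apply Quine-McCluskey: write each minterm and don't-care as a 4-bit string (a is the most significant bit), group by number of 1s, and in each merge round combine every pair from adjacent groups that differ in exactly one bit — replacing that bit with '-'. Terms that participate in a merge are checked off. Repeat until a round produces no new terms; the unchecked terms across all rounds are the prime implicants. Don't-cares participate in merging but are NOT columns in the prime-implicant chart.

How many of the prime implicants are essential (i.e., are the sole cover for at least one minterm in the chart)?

4

size-2^0 implicants → 0000(✓)  0010(✓)  0011(✓)  0100(✓)  0101(✓)  0110(✓)  0111(✓)  1010(✓)  1011(✓)  1100(✓)  1111(✓)
size-2^1 implicants → -010(✓)  -011(✓)  -100  -111(✓)  0-00(✓)  0-10(✓)  0-11(✓)  00-0(✓)  001-(✓)  01-0(✓)  01-1(✓)  010-(✓)  011-(✓)  1-11(✓)  101-(✓)
size-2^2 implicants → --11  -01-  0--0  0-1-  01--
Unchecked terms (primes): --11, -01-, -100, 0--0, 0-1-, 01--
Minterm coverage:
  m0 ⊆ 0--0 [E]
  m2 ⊆ -01-,0--0,0-1-
  m3 ⊆ --11,-01-,0-1-
  m4 ⊆ -100,0--0,01--
  m6 ⊆ 0--0,0-1-,01--
  m7 ⊆ --11,0-1-,01--
  m10 ⊆ -01- [E]
  m11 ⊆ --11,-01-
  m12 ⊆ -100 [E]
  m15 ⊆ --11 [E]
E = {--11, -01-, -100, 0--0}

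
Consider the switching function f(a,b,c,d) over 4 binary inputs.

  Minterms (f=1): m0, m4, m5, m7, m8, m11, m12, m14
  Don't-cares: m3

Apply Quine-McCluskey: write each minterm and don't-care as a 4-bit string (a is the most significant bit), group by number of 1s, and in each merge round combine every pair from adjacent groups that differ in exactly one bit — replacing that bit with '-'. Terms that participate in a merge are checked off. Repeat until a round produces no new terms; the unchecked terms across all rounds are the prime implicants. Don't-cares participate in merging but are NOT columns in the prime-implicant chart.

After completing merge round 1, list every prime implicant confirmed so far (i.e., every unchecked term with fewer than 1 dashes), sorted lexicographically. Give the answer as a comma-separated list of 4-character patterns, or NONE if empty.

Round 0: 0000✓ 0011✓ 0100✓ 0101✓ 0111✓ 1000✓ 1011✓ 1100✓ 1110✓
Round 1: -000✓ -011 -100✓ 0-00✓ 0-11 01-1 010- 1-00✓ 11-0
Round 2: --00
PIs = {--00, -011, 0-11, 01-1, 010-, 11-0}

NONE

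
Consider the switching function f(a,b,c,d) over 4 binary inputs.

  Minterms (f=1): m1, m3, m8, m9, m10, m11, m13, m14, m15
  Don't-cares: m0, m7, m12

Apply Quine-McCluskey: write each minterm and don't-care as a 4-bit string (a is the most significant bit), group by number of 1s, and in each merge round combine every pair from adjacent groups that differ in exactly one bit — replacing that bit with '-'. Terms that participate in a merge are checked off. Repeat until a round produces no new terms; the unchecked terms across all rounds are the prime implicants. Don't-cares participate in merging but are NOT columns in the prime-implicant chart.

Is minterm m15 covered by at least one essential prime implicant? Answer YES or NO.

size-2^0 implicants → 0000(✓)  0001(✓)  0011(✓)  0111(✓)  1000(✓)  1001(✓)  1010(✓)  1011(✓)  1100(✓)  1101(✓)  1110(✓)  1111(✓)
size-2^1 implicants → -000(✓)  -001(✓)  -011(✓)  -111(✓)  0-11(✓)  00-1(✓)  000-(✓)  1-00(✓)  1-01(✓)  1-10(✓)  1-11(✓)  10-0(✓)  10-1(✓)  100-(✓)  101-(✓)  11-0(✓)  11-1(✓)  110-(✓)  111-(✓)
size-2^2 implicants → --11  -0-1  -00-  1--0(✓)  1--1(✓)  1-0-(✓)  1-1-(✓)  10--(✓)  11--(✓)
size-2^3 implicants → 1---
Unchecked terms (primes): --11, -0-1, -00-, 1---
Minterm coverage:
  m1 ⊆ -0-1,-00-
  m3 ⊆ --11,-0-1
  m8 ⊆ -00-,1---
  m9 ⊆ -0-1,-00-,1---
  m10 ⊆ 1--- [E]
  m11 ⊆ --11,-0-1,1---
  m13 ⊆ 1--- [E]
  m14 ⊆ 1--- [E]
  m15 ⊆ --11,1---
E = {1---}

YES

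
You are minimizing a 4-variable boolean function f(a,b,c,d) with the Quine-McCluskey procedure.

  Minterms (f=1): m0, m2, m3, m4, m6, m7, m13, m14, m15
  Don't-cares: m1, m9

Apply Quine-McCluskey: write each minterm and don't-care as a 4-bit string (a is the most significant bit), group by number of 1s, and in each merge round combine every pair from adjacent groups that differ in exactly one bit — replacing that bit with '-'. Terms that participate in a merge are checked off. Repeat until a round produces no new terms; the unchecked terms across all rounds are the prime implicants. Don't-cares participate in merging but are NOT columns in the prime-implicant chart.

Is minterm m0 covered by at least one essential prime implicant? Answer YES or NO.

YES

[col 0] 0000*, 0001*, 0010*, 0011*, 0100*, 0110*, 0111*, 1001*, 1101*, 1110*, 1111*
[col 1] -001, -110*, -111*, 0-00*, 0-10*, 0-11*, 00-0*, 00-1*, 000-*, 001-*, 01-0*, 011-*, 1-01, 11-1, 111-*
[col 2] -11-, 0--0, 0-1-, 00--
Prime implicants: -001, -11-, 0--0, 0-1-, 00--, 1-01, 11-1
PI chart (minterm → PIs covering it):
  0 | 0--0,00--
  2 | 0--0,0-1-,00--
  3 | 0-1-,00--
  4 | 0--0  (sole → essential)
  6 | -11-,0--0,0-1-
  7 | -11-,0-1-
  13 | 1-01,11-1
  14 | -11-  (sole → essential)
  15 | -11-,11-1
Essential prime implicants: -11-, 0--0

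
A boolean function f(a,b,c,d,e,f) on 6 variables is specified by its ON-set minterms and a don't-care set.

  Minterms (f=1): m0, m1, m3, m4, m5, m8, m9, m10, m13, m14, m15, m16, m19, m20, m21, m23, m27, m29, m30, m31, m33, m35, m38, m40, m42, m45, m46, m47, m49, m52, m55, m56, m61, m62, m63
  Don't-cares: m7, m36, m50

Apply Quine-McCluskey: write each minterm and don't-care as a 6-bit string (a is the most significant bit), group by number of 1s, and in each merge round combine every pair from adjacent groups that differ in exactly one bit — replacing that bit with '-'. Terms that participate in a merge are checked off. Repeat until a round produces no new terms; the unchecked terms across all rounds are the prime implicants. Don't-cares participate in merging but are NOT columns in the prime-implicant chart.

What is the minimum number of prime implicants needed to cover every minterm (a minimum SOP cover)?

13

size-2^0 implicants → 000000(✓)  000001(✓)  000011(✓)  000100(✓)  000101(✓)  000111(✓)  001000(✓)  001001(✓)  001010(✓)  001101(✓)  001110(✓)  001111(✓)  010000(✓)  010011(✓)  010100(✓)  010101(✓)  010111(✓)  011011(✓)  011101(✓)  011110(✓)  011111(✓)  100001(✓)  100011(✓)  100100(✓)  100110(✓)  101000(✓)  101010(✓)  101101(✓)  101110(✓)  101111(✓)  110001(✓)  110010  110100(✓)  110111(✓)  111000(✓)  111101(✓)  111110(✓)  111111(✓)
size-2^1 implicants → -00001(✓)  -00011(✓)  -00100(✓)  -01000(✓)  -01010(✓)  -01101(✓)  -01110(✓)  -01111(✓)  -10100(✓)  -10111(✓)  -11101(✓)  -11110(✓)  -11111(✓)  0-0000(✓)  0-0011(✓)  0-0100(✓)  0-0101(✓)  0-0111(✓)  0-1101(✓)  0-1110(✓)  0-1111(✓)  00-000(✓)  00-001(✓)  00-101(✓)  00-111(✓)  000-00(✓)  000-01(✓)  000-11(✓)  0000-1(✓)  00000-(✓)  0001-1(✓)  00010-(✓)  001-01(✓)  001-10(✓)  0010-0(✓)  00100-(✓)  0011-1(✓)  00111-(✓)  01-011(✓)  01-101(✓)  01-111(✓)  010-00(✓)  010-11(✓)  0101-1(✓)  01010-(✓)  011-11(✓)  0111-1(✓)  01111-(✓)  1-0001  1-0100(✓)  1-1000  1-1101(✓)  1-1110(✓)  1-1111(✓)  10-110  1000-1(✓)  1001-0  101-10(✓)  1010-0(✓)  1011-1(✓)  10111-(✓)  11-111(✓)  1111-1(✓)  11111-(✓)
size-2^2 implicants → --0100  --1101(✓)  --1110(✓)  --1111(✓)  -000-1  -01-10  -010-0  -011-1(✓)  -0111-(✓)  -1-111  -111-1(✓)  -1111-(✓)  0--101(✓)  0--111(✓)  0-0-00  0-0-11  0-01-1(✓)  0-010-  0-11-1(✓)  0-111-(✓)  00--01  00-00-  00-1-1(✓)  000--1  000-0-  01--11  01-1-1(✓)  1-11-1(✓)  1-111-(✓)
size-2^3 implicants → --11-1  --111-  0--1-1
Unchecked terms (primes): --0100, --11-1, --111-, -000-1, -01-10, -010-0, -1-111, 0--1-1, 0-0-00, 0-0-11, 0-010-, 00--01, 00-00-, 000--1, 000-0-, 01--11, 1-0001, 1-1000, 10-110, 1001-0, 110010
Minterm coverage:
  m0 ⊆ 0-0-00,00-00-,000-0-
  m1 ⊆ -000-1,00--01,00-00-,000--1,000-0-
  m3 ⊆ -000-1,0-0-11,000--1
  m4 ⊆ --0100,0-0-00,0-010-,000-0-
  m5 ⊆ 0--1-1,0-010-,00--01,000--1,000-0-
  m8 ⊆ -010-0,00-00-
  m9 ⊆ 00--01,00-00-
  m10 ⊆ -01-10,-010-0
  m13 ⊆ --11-1,0--1-1,00--01
  m14 ⊆ --111-,-01-10
  m15 ⊆ --11-1,--111-,0--1-1
  m16 ⊆ 0-0-00 [E]
  m19 ⊆ 0-0-11,01--11
  m20 ⊆ --0100,0-0-00,0-010-
  m21 ⊆ 0--1-1,0-010-
  m23 ⊆ -1-111,0--1-1,0-0-11,01--11
  m27 ⊆ 01--11 [E]
  m29 ⊆ --11-1,0--1-1
  m30 ⊆ --111- [E]
  m31 ⊆ --11-1,--111-,-1-111,0--1-1,01--11
  m33 ⊆ -000-1,1-0001
  m35 ⊆ -000-1 [E]
  m38 ⊆ 10-110,1001-0
  m40 ⊆ -010-0,1-1000
  m42 ⊆ -01-10,-010-0
  m45 ⊆ --11-1 [E]
  m46 ⊆ --111-,-01-10,10-110
  m47 ⊆ --11-1,--111-
  m49 ⊆ 1-0001 [E]
  m52 ⊆ --0100 [E]
  m55 ⊆ -1-111 [E]
  m56 ⊆ 1-1000 [E]
  m61 ⊆ --11-1 [E]
  m62 ⊆ --111- [E]
  m63 ⊆ --11-1,--111-,-1-111
E = {--0100, --11-1, --111-, -000-1, -1-111, 0-0-00, 01--11, 1-0001, 1-1000}
Petrick residual → -01-10, 0--1-1, 00-00-, 10-110
Cover = c'de'f' + cdf + cde + b'c'd'f + b'cef' + bdef + a'df + a'c'e'f' + a'b'd'e' + a'bef + ac'd'e'f + acd'e'f' + ab'def'  |cover|=13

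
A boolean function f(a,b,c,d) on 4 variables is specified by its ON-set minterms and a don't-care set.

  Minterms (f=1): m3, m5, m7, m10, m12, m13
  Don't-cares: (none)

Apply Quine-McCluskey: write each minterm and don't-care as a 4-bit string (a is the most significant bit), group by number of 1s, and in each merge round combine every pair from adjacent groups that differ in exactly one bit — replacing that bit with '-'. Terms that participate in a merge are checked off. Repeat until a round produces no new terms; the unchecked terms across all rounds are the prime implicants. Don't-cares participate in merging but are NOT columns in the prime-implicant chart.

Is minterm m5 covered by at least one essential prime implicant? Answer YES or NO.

Round 0: 0011✓ 0101✓ 0111✓ 1010 1100✓ 1101✓
Round 1: -101 0-11 01-1 110-
PIs = {-101, 0-11, 01-1, 1010, 110-}
Coverage chart:
  m3: 0-11 ←essential
  m5: -101,01-1
  m7: 0-11,01-1
  m10: 1010 ←essential
  m12: 110- ←essential
  m13: -101,110-
Essential: 0-11, 1010, 110-

NO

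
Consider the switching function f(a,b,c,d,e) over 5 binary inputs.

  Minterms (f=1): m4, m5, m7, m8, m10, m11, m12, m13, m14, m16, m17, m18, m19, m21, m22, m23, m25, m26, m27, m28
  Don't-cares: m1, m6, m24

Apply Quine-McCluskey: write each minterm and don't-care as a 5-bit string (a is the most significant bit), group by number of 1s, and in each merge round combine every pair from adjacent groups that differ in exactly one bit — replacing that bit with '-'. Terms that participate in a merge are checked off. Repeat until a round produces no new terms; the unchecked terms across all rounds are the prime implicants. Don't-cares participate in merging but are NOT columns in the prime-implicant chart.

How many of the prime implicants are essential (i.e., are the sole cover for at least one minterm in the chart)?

4

[col 0] 00001*, 00100*, 00101*, 00110*, 00111*, 01000*, 01010*, 01011*, 01100*, 01101*, 01110*, 10000*, 10001*, 10010*, 10011*, 10101*, 10110*, 10111*, 11000*, 11001*, 11010*, 11011*, 11100*
[col 1] -0001*, -0101*, -0110*, -0111*, -1000*, -1010*, -1011*, -1100*, 0-100*, 0-101*, 0-110*, 00-01*, 001-0*, 001-1*, 0010-*, 0011-*, 01-00*, 01-10*, 010-0*, 0101-*, 011-0*, 0110-*, 1-000*, 1-001*, 1-010*, 1-011*, 10-01*, 10-10*, 10-11*, 100-0*, 100-1*, 1000-*, 1001-*, 101-1*, 1011-*, 11-00*, 110-0*, 110-1*, 1100-*, 1101-*
[col 2] -0-01, -01-1, -011-, -1-00, -10-0, -101-, 0-1-0, 0-10-, 001--, 01--0, 1-0-0*, 1-0-1*, 1-00-*, 1-01-*, 10--1, 10-1-, 100--*, 110--*
[col 3] 1-0--
Prime implicants: -0-01, -01-1, -011-, -1-00, -10-0, -101-, 0-1-0, 0-10-, 001--, 01--0, 1-0--, 10--1, 10-1-
PI chart (minterm → PIs covering it):
  4 | 0-1-0,0-10-,001--
  5 | -0-01,-01-1,0-10-,001--
  7 | -01-1,-011-,001--
  8 | -1-00,-10-0,01--0
  10 | -10-0,-101-,01--0
  11 | -101-  (sole → essential)
  12 | -1-00,0-1-0,0-10-,01--0
  13 | 0-10-  (sole → essential)
  14 | 0-1-0,01--0
  16 | 1-0--  (sole → essential)
  17 | -0-01,1-0--,10--1
  18 | 1-0--,10-1-
  19 | 1-0--,10--1,10-1-
  21 | -0-01,-01-1,10--1
  22 | -011-,10-1-
  23 | -01-1,-011-,10--1,10-1-
  25 | 1-0--  (sole → essential)
  26 | -10-0,-101-,1-0--
  27 | -101-,1-0--
  28 | -1-00  (sole → essential)
Essential prime implicants: -1-00, -101-, 0-10-, 1-0--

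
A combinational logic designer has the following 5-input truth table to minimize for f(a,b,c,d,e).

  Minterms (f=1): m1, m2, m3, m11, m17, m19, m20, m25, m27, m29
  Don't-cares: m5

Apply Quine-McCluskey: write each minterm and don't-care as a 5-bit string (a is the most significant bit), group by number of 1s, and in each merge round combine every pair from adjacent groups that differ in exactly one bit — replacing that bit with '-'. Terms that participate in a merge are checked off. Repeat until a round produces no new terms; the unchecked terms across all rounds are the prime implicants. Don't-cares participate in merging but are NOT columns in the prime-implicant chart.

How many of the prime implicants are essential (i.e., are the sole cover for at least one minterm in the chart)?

[col 0] 00001*, 00010*, 00011*, 00101*, 01011*, 10001*, 10011*, 10100, 11001*, 11011*, 11101*
[col 1] -0001*, -0011*, -1011*, 0-011*, 00-01, 000-1*, 0001-, 1-001*, 1-011*, 100-1*, 11-01, 110-1*
[col 2] --011, -00-1, 1-0-1
Prime implicants: --011, -00-1, 00-01, 0001-, 1-0-1, 10100, 11-01
PI chart (minterm → PIs covering it):
  1 | -00-1,00-01
  2 | 0001-  (sole → essential)
  3 | --011,-00-1,0001-
  11 | --011  (sole → essential)
  17 | -00-1,1-0-1
  19 | --011,-00-1,1-0-1
  20 | 10100  (sole → essential)
  25 | 1-0-1,11-01
  27 | --011,1-0-1
  29 | 11-01  (sole → essential)
Essential prime implicants: --011, 0001-, 10100, 11-01

4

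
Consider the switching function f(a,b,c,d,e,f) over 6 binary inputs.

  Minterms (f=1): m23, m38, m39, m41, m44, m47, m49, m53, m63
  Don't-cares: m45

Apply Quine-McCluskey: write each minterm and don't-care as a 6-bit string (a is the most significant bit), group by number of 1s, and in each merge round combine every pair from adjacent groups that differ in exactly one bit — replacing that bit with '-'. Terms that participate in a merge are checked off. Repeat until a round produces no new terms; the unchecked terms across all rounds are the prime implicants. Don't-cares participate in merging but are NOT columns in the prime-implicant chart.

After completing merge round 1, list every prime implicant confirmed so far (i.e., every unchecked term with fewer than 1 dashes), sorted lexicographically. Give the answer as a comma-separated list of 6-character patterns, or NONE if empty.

Round 0: 010111 100110✓ 100111✓ 101001✓ 101100✓ 101101✓ 101111✓ 110001✓ 110101✓ 111111✓
Round 1: 1-1111 10-111 10011- 101-01 1011-1 10110- 110-01
PIs = {010111, 1-1111, 10-111, 10011-, 101-01, 1011-1, 10110-, 110-01}

010111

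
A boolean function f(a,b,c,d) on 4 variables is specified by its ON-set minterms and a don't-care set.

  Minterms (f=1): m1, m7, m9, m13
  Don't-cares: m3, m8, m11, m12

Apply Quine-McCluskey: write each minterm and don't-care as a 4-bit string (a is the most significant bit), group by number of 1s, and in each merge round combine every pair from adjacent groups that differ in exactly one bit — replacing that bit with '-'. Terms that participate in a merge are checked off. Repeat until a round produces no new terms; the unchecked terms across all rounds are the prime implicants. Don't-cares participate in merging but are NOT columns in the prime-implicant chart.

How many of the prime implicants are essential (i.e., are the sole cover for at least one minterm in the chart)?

3

Round 0: 0001✓ 0011✓ 0111✓ 1000✓ 1001✓ 1011✓ 1100✓ 1101✓
Round 1: -001✓ -011✓ 0-11 00-1✓ 1-00✓ 1-01✓ 10-1✓ 100-✓ 110-✓
Round 2: -0-1 1-0-
PIs = {-0-1, 0-11, 1-0-}
Coverage chart:
  m1: -0-1 ←essential
  m7: 0-11 ←essential
  m9: -0-1,1-0-
  m13: 1-0- ←essential
Essential: -0-1, 0-11, 1-0-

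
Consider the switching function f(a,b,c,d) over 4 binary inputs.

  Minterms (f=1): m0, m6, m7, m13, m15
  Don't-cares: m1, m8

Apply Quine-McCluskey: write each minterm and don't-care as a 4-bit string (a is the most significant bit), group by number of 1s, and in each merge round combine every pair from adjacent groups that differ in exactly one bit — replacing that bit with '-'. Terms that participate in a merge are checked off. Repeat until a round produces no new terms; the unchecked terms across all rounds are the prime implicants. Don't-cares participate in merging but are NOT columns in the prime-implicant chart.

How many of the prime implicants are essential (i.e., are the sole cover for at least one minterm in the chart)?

2

Round 0: 0000✓ 0001✓ 0110✓ 0111✓ 1000✓ 1101✓ 1111✓
Round 1: -000 -111 000- 011- 11-1
PIs = {-000, -111, 000-, 011-, 11-1}
Coverage chart:
  m0: -000,000-
  m6: 011- ←essential
  m7: -111,011-
  m13: 11-1 ←essential
  m15: -111,11-1
Essential: 011-, 11-1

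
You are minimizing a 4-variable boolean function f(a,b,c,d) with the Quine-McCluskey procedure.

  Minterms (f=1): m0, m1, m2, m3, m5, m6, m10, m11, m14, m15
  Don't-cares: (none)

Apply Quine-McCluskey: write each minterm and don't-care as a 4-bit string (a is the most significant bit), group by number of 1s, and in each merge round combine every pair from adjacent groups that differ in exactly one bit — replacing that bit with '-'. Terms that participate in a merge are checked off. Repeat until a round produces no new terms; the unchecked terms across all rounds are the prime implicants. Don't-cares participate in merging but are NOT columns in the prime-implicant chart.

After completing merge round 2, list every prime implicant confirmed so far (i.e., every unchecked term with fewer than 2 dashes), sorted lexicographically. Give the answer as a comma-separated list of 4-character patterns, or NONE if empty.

size-2^0 implicants → 0000(✓)  0001(✓)  0010(✓)  0011(✓)  0101(✓)  0110(✓)  1010(✓)  1011(✓)  1110(✓)  1111(✓)
size-2^1 implicants → -010(✓)  -011(✓)  -110(✓)  0-01  0-10(✓)  00-0(✓)  00-1(✓)  000-(✓)  001-(✓)  1-10(✓)  1-11(✓)  101-(✓)  111-(✓)
size-2^2 implicants → --10  -01-  00--  1-1-
Unchecked terms (primes): --10, -01-, 0-01, 00--, 1-1-

0-01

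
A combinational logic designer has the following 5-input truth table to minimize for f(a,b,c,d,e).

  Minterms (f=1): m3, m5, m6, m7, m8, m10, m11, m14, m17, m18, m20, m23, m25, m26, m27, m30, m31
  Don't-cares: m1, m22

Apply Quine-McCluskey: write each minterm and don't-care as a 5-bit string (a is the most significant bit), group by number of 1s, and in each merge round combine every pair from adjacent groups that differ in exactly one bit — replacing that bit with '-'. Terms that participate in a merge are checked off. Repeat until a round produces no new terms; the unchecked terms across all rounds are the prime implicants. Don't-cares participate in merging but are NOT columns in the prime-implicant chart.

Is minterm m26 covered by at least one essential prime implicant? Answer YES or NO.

Round 0: 00001✓ 00011✓ 00101✓ 00110✓ 00111✓ 01000✓ 01010✓ 01011✓ 01110✓ 10001✓ 10010✓ 10100✓ 10110✓ 10111✓ 11001✓ 11010✓ 11011✓ 11110✓ 11111✓
Round 1: -0001 -0110✓ -0111✓ -1010✓ -1011✓ -1110✓ 0-011 0-110✓ 00-01✓ 00-11✓ 000-1✓ 001-1✓ 0011-✓ 01-10✓ 010-0 0101-✓ 1-001 1-010✓ 1-110✓ 1-111✓ 10-10✓ 101-0 1011-✓ 11-10✓ 11-11✓ 110-1 1101-✓ 1111-✓
Round 2: --110 -011- -1-10 -101- 00--1 1--10 1-11- 11-1-
PIs = {--110, -0001, -011-, -1-10, -101-, 0-011, 00--1, 010-0, 1--10, 1-001, 1-11-, 101-0, 11-1-, 110-1}
Coverage chart:
  m3: 0-011,00--1
  m5: 00--1 ←essential
  m6: --110,-011-
  m7: -011-,00--1
  m8: 010-0 ←essential
  m10: -1-10,-101-,010-0
  m11: -101-,0-011
  m14: --110,-1-10
  m17: -0001,1-001
  m18: 1--10 ←essential
  m20: 101-0 ←essential
  m23: -011-,1-11-
  m25: 1-001,110-1
  m26: -1-10,-101-,1--10,11-1-
  m27: -101-,11-1-,110-1
  m30: --110,-1-10,1--10,1-11-,11-1-
  m31: 1-11-,11-1-
Essential: 00--1, 010-0, 1--10, 101-0

YES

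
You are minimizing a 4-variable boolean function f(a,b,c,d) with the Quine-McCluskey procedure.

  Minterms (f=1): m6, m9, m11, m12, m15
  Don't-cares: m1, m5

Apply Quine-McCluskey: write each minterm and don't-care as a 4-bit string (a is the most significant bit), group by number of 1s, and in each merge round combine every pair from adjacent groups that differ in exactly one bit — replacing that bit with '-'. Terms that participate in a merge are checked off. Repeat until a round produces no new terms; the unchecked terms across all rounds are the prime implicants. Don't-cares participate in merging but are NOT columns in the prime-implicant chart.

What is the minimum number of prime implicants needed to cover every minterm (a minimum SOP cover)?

4

[col 0] 0001*, 0101*, 0110, 1001*, 1011*, 1100, 1111*
[col 1] -001, 0-01, 1-11, 10-1
Prime implicants: -001, 0-01, 0110, 1-11, 10-1, 1100
PI chart (minterm → PIs covering it):
  6 | 0110  (sole → essential)
  9 | -001,10-1
  11 | 1-11,10-1
  12 | 1100  (sole → essential)
  15 | 1-11  (sole → essential)
Essential prime implicants: 0110, 1-11, 1100
Petrick residual → -001
Minimum SOP uses 4 PIs: b'c'd + a'bcd' + acd + abc'd'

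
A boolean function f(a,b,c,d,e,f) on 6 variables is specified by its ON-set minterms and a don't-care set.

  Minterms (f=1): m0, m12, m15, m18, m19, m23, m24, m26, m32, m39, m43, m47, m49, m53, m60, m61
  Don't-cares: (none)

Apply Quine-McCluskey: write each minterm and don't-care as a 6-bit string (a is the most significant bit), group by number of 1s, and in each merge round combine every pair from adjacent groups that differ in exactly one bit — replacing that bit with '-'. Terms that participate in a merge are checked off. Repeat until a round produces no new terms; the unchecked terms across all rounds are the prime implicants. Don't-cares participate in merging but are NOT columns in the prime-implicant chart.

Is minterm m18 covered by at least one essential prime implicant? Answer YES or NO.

Round 0: 000000✓ 001100 001111✓ 010010✓ 010011✓ 010111✓ 011000✓ 011010✓ 100000✓ 100111✓ 101011✓ 101111✓ 110001✓ 110101✓ 111100✓ 111101✓
Round 1: -00000 -01111 01-010 010-11 01001- 0110-0 10-111 101-11 11-101 110-01 11110-
PIs = {-00000, -01111, 001100, 01-010, 010-11, 01001-, 0110-0, 10-111, 101-11, 11-101, 110-01, 11110-}
Coverage chart:
  m0: -00000 ←essential
  m12: 001100 ←essential
  m15: -01111 ←essential
  m18: 01-010,01001-
  m19: 010-11,01001-
  m23: 010-11 ←essential
  m24: 0110-0 ←essential
  m26: 01-010,0110-0
  m32: -00000 ←essential
  m39: 10-111 ←essential
  m43: 101-11 ←essential
  m47: -01111,10-111,101-11
  m49: 110-01 ←essential
  m53: 11-101,110-01
  m60: 11110- ←essential
  m61: 11-101,11110-
Essential: -00000, -01111, 001100, 010-11, 0110-0, 10-111, 101-11, 110-01, 11110-

NO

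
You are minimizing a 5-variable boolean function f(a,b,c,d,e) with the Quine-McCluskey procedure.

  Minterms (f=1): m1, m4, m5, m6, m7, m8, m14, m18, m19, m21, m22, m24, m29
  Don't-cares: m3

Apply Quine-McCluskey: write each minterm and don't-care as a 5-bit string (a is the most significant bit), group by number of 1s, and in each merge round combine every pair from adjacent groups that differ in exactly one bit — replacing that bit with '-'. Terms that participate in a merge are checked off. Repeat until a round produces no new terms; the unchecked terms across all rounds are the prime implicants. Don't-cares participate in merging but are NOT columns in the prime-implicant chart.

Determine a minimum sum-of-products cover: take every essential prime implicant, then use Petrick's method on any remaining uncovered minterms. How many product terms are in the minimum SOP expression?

7

size-2^0 implicants → 00001(✓)  00011(✓)  00100(✓)  00101(✓)  00110(✓)  00111(✓)  01000(✓)  01110(✓)  10010(✓)  10011(✓)  10101(✓)  10110(✓)  11000(✓)  11101(✓)
size-2^1 implicants → -0011  -0101  -0110  -1000  0-110  00-01(✓)  00-11(✓)  000-1(✓)  001-0(✓)  001-1(✓)  0010-(✓)  0011-(✓)  1-101  10-10  1001-
size-2^2 implicants → 00--1  001--
Unchecked terms (primes): -0011, -0101, -0110, -1000, 0-110, 00--1, 001--, 1-101, 10-10, 1001-
Minterm coverage:
  m1 ⊆ 00--1 [E]
  m4 ⊆ 001-- [E]
  m5 ⊆ -0101,00--1,001--
  m6 ⊆ -0110,0-110,001--
  m7 ⊆ 00--1,001--
  m8 ⊆ -1000 [E]
  m14 ⊆ 0-110 [E]
  m18 ⊆ 10-10,1001-
  m19 ⊆ -0011,1001-
  m21 ⊆ -0101,1-101
  m22 ⊆ -0110,10-10
  m24 ⊆ -1000 [E]
  m29 ⊆ 1-101 [E]
E = {-1000, 0-110, 00--1, 001--, 1-101}
Petrick residual → -0011, 10-10
Cover = b'c'de + bc'd'e' + a'cde' + a'b'e + a'b'c + acd'e + ab'de'  |cover|=7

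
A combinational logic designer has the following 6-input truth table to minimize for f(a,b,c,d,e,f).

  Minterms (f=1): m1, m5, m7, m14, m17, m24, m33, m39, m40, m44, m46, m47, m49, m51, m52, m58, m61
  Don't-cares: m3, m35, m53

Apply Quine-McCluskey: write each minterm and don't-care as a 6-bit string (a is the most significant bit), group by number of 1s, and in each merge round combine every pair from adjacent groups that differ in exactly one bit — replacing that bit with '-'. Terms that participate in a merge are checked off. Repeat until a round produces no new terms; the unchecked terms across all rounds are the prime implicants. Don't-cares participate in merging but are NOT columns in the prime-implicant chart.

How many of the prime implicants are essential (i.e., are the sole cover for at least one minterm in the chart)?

9

size-2^0 implicants → 000001(✓)  000011(✓)  000101(✓)  000111(✓)  001110(✓)  010001(✓)  011000  100001(✓)  100011(✓)  100111(✓)  101000(✓)  101100(✓)  101110(✓)  101111(✓)  110001(✓)  110011(✓)  110100(✓)  110101(✓)  111010  111101(✓)
size-2^1 implicants → -00001(✓)  -00011(✓)  -00111(✓)  -01110  -10001(✓)  0-0001(✓)  000-01(✓)  000-11(✓)  0000-1(✓)  0001-1(✓)  1-0001(✓)  1-0011(✓)  10-111  100-11(✓)  1000-1(✓)  101-00  1011-0  10111-  11-101  110-01  1100-1(✓)  11010-
size-2^2 implicants → --0001  -00-11  -000-1  000--1  1-00-1
Unchecked terms (primes): --0001, -00-11, -000-1, -01110, 000--1, 011000, 1-00-1, 10-111, 101-00, 1011-0, 10111-, 11-101, 110-01, 11010-, 111010
Minterm coverage:
  m1 ⊆ --0001,-000-1,000--1
  m5 ⊆ 000--1 [E]
  m7 ⊆ -00-11,000--1
  m14 ⊆ -01110 [E]
  m17 ⊆ --0001 [E]
  m24 ⊆ 011000 [E]
  m33 ⊆ --0001,-000-1,1-00-1
  m39 ⊆ -00-11,10-111
  m40 ⊆ 101-00 [E]
  m44 ⊆ 101-00,1011-0
  m46 ⊆ -01110,1011-0,10111-
  m47 ⊆ 10-111,10111-
  m49 ⊆ --0001,1-00-1,110-01
  m51 ⊆ 1-00-1 [E]
  m52 ⊆ 11010- [E]
  m58 ⊆ 111010 [E]
  m61 ⊆ 11-101 [E]
E = {--0001, -01110, 000--1, 011000, 1-00-1, 101-00, 11-101, 11010-, 111010}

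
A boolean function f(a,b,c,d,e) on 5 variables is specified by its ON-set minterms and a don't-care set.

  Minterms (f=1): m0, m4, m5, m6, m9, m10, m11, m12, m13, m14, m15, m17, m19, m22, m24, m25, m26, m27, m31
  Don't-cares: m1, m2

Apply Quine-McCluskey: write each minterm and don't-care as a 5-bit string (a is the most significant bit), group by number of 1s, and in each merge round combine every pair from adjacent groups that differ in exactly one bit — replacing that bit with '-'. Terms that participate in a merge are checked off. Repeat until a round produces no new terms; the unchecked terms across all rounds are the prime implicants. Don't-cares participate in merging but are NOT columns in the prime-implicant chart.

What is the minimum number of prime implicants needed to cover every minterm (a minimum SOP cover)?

size-2^0 implicants → 00000(✓)  00001(✓)  00010(✓)  00100(✓)  00101(✓)  00110(✓)  01001(✓)  01010(✓)  01011(✓)  01100(✓)  01101(✓)  01110(✓)  01111(✓)  10001(✓)  10011(✓)  10110(✓)  11000(✓)  11001(✓)  11010(✓)  11011(✓)  11111(✓)
size-2^1 implicants → -0001(✓)  -0110  -1001(✓)  -1010(✓)  -1011(✓)  -1111(✓)  0-001(✓)  0-010(✓)  0-100(✓)  0-101(✓)  0-110(✓)  00-00(✓)  00-01(✓)  00-10(✓)  000-0(✓)  0000-(✓)  001-0(✓)  0010-(✓)  01-01(✓)  01-10(✓)  01-11(✓)  010-1(✓)  0101-(✓)  011-0(✓)  011-1(✓)  0110-(✓)  0111-(✓)  1-001(✓)  1-011(✓)  100-1(✓)  11-11(✓)  110-0(✓)  110-1(✓)  1100-(✓)  1101-(✓)
size-2^2 implicants → --001  -1-11  -10-1  -101-  0--01  0--10  0-1-0  0-10-  00--0  00-0-  01--1  01-1-  011--  1-0-1  110--
Unchecked terms (primes): --001, -0110, -1-11, -10-1, -101-, 0--01, 0--10, 0-1-0, 0-10-, 00--0, 00-0-, 01--1, 01-1-, 011--, 1-0-1, 110--
Minterm coverage:
  m0 ⊆ 00--0,00-0-
  m4 ⊆ 0-1-0,0-10-,00--0,00-0-
  m5 ⊆ 0--01,0-10-,00-0-
  m6 ⊆ -0110,0--10,0-1-0,00--0
  m9 ⊆ --001,-10-1,0--01,01--1
  m10 ⊆ -101-,0--10,01-1-
  m11 ⊆ -1-11,-10-1,-101-,01--1,01-1-
  m12 ⊆ 0-1-0,0-10-,011--
  m13 ⊆ 0--01,0-10-,01--1,011--
  m14 ⊆ 0--10,0-1-0,01-1-,011--
  m15 ⊆ -1-11,01--1,01-1-,011--
  m17 ⊆ --001,1-0-1
  m19 ⊆ 1-0-1 [E]
  m22 ⊆ -0110 [E]
  m24 ⊆ 110-- [E]
  m25 ⊆ --001,-10-1,1-0-1,110--
  m26 ⊆ -101-,110--
  m27 ⊆ -1-11,-10-1,-101-,1-0-1,110--
  m31 ⊆ -1-11 [E]
E = {-0110, -1-11, 1-0-1, 110--}
Petrick residual → --001, -101-, 00-0-, 011--
Cover = c'd'e + b'cde' + bde + bc'd + a'b'd' + a'bc + ac'e + abc'  |cover|=8

8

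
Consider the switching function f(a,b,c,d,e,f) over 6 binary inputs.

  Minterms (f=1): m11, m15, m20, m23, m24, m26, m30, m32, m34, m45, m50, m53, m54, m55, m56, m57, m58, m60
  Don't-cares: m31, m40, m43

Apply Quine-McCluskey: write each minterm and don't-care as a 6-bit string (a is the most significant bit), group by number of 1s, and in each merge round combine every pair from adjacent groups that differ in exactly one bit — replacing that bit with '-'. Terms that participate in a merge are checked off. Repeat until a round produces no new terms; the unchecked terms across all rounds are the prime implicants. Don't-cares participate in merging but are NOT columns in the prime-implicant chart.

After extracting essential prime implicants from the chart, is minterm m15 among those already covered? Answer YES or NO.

NO

Round 0: 001011✓ 001111✓ 010100 010111✓ 011000✓ 011010✓ 011110✓ 011111✓ 100000✓ 100010✓ 101000✓ 101011✓ 101101 110010✓ 110101✓ 110110✓ 110111✓ 111000✓ 111001✓ 111010✓ 111100✓
Round 1: -01011 -10111 -11000✓ -11010✓ 0-1111 001-11 01-111 011-10 0110-0✓ 01111- 1-0010 1-1000 10-000 1000-0 11-010 110-10 1101-1 11011- 111-00 1110-0✓ 11100-
Round 2: -110-0
PIs = {-01011, -10111, -110-0, 0-1111, 001-11, 01-111, 010100, 011-10, 01111-, 1-0010, 1-1000, 10-000, 1000-0, 101101, 11-010, 110-10, 1101-1, 11011-, 111-00, 11100-}
Coverage chart:
  m11: -01011,001-11
  m15: 0-1111,001-11
  m20: 010100 ←essential
  m23: -10111,01-111
  m24: -110-0 ←essential
  m26: -110-0,011-10
  m30: 011-10,01111-
  m32: 10-000,1000-0
  m34: 1-0010,1000-0
  m45: 101101 ←essential
  m50: 1-0010,11-010,110-10
  m53: 1101-1 ←essential
  m54: 110-10,11011-
  m55: -10111,1101-1,11011-
  m56: -110-0,1-1000,111-00,11100-
  m57: 11100- ←essential
  m58: -110-0,11-010
  m60: 111-00 ←essential
Essential: -110-0, 010100, 101101, 1101-1, 111-00, 11100-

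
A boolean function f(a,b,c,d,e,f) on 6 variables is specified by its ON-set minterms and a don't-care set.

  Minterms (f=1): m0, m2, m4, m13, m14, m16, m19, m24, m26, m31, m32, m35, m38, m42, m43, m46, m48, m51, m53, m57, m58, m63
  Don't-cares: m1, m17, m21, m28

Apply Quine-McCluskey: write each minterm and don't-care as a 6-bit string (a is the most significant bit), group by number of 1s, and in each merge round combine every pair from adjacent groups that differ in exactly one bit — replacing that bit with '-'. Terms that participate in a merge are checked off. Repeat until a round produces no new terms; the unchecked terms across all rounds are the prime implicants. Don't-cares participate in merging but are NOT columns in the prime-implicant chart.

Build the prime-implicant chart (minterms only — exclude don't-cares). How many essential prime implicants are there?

9

Round 0: 000000✓ 000001✓ 000010✓ 000100✓ 001101 001110✓ 010000✓ 010001✓ 010011✓ 010101✓ 011000✓ 011010✓ 011100✓ 011111✓ 100000✓ 100011✓ 100110✓ 101010✓ 101011✓ 101110✓ 110000✓ 110011✓ 110101✓ 111001 111010✓ 111111✓
Round 1: -00000✓ -01110 -10000✓ -10011 -10101 -11010 -11111 0-0000✓ 0-0001✓ 000-00 0000-0 00000-✓ 01-000 010-01 0100-1 01000-✓ 011-00 0110-0 1-0000✓ 1-0011 1-1010 10-011 10-110 101-10 10101-
Round 2: --0000 0-000-
PIs = {--0000, -01110, -10011, -10101, -11010, -11111, 0-000-, 000-00, 0000-0, 001101, 01-000, 010-01, 0100-1, 011-00, 0110-0, 1-0011, 1-1010, 10-011, 10-110, 101-10, 10101-, 111001}
Coverage chart:
  m0: --0000,0-000-,000-00,0000-0
  m2: 0000-0 ←essential
  m4: 000-00 ←essential
  m13: 001101 ←essential
  m14: -01110 ←essential
  m16: --0000,0-000-,01-000
  m19: -10011,0100-1
  m24: 01-000,011-00,0110-0
  m26: -11010,0110-0
  m31: -11111 ←essential
  m32: --0000 ←essential
  m35: 1-0011,10-011
  m38: 10-110 ←essential
  m42: 1-1010,101-10,10101-
  m43: 10-011,10101-
  m46: -01110,10-110,101-10
  m48: --0000 ←essential
  m51: -10011,1-0011
  m53: -10101 ←essential
  m57: 111001 ←essential
  m58: -11010,1-1010
  m63: -11111 ←essential
Essential: --0000, -01110, -10101, -11111, 000-00, 0000-0, 001101, 10-110, 111001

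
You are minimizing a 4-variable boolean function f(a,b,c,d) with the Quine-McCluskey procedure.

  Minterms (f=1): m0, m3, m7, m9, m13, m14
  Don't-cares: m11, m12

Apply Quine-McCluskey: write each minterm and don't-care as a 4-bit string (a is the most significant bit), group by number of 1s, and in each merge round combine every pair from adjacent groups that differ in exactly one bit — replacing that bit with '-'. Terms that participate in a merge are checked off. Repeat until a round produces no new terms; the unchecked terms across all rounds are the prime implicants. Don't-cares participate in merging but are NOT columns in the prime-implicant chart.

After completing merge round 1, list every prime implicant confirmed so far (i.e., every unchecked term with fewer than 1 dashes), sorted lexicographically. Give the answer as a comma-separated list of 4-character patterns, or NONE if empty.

0000

size-2^0 implicants → 0000  0011(✓)  0111(✓)  1001(✓)  1011(✓)  1100(✓)  1101(✓)  1110(✓)
size-2^1 implicants → -011  0-11  1-01  10-1  11-0  110-
Unchecked terms (primes): -011, 0-11, 0000, 1-01, 10-1, 11-0, 110-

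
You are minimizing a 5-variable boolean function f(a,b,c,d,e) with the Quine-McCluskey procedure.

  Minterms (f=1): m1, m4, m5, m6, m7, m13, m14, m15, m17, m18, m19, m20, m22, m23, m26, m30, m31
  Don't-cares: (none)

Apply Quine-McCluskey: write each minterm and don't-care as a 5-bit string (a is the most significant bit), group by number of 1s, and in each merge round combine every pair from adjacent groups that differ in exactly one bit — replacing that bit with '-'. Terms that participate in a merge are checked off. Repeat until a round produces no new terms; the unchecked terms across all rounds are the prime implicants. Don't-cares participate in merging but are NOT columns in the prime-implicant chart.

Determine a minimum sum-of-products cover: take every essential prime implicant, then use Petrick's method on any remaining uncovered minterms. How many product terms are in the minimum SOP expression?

6

[col 0] 00001*, 00100*, 00101*, 00110*, 00111*, 01101*, 01110*, 01111*, 10001*, 10010*, 10011*, 10100*, 10110*, 10111*, 11010*, 11110*, 11111*
[col 1] -0001, -0100*, -0110*, -0111*, -1110*, -1111*, 0-101*, 0-110*, 0-111*, 00-01, 001-0*, 001-1*, 0010-*, 0011-*, 011-1*, 0111-*, 1-010*, 1-110*, 1-111*, 10-10*, 10-11*, 100-1, 1001-*, 101-0*, 1011-*, 11-10*, 1111-*
[col 2] --110*, --111*, -01-0, -011-*, -111-*, 0-1-1, 0-11-*, 001--, 1--10, 1-11-*, 10-1-
[col 3] --11-
Prime implicants: --11-, -0001, -01-0, 0-1-1, 00-01, 001--, 1--10, 10-1-, 100-1
PI chart (minterm → PIs covering it):
  1 | -0001,00-01
  4 | -01-0,001--
  5 | 0-1-1,00-01,001--
  6 | --11-,-01-0,001--
  7 | --11-,0-1-1,001--
  13 | 0-1-1  (sole → essential)
  14 | --11-  (sole → essential)
  15 | --11-,0-1-1
  17 | -0001,100-1
  18 | 1--10,10-1-
  19 | 10-1-,100-1
  20 | -01-0  (sole → essential)
  22 | --11-,-01-0,1--10,10-1-
  23 | --11-,10-1-
  26 | 1--10  (sole → essential)
  30 | --11-,1--10
  31 | --11-  (sole → essential)
Essential prime implicants: --11-, -01-0, 0-1-1, 1--10
Petrick residual → -0001, 10-1-
Minimum SOP uses 6 PIs: cd + b'c'd'e + b'ce' + a'ce + ade' + ab'd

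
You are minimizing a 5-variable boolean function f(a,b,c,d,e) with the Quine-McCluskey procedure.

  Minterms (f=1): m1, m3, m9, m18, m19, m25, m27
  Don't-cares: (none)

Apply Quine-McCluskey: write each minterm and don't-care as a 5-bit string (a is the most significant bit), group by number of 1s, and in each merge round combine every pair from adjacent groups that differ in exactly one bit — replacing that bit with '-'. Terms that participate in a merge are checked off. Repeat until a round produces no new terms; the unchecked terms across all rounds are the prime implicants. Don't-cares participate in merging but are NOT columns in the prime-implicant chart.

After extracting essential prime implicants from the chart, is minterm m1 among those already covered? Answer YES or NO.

NO

size-2^0 implicants → 00001(✓)  00011(✓)  01001(✓)  10010(✓)  10011(✓)  11001(✓)  11011(✓)
size-2^1 implicants → -0011  -1001  0-001  000-1  1-011  1001-  110-1
Unchecked terms (primes): -0011, -1001, 0-001, 000-1, 1-011, 1001-, 110-1
Minterm coverage:
  m1 ⊆ 0-001,000-1
  m3 ⊆ -0011,000-1
  m9 ⊆ -1001,0-001
  m18 ⊆ 1001- [E]
  m19 ⊆ -0011,1-011,1001-
  m25 ⊆ -1001,110-1
  m27 ⊆ 1-011,110-1
E = {1001-}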